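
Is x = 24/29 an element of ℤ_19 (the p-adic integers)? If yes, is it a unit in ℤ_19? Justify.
x ∈ ℤ_19^× (unit); v_19(x) = 0

ℤ_19 = {x ∈ ℚ_19 : v_19(x) ≥ 0} and ℤ_19^× = {x ∈ ℤ_19 : v_19(x) = 0}. Here v_19(24/29) = v_19(num) − v_19(den) = 0; compare against these criteria.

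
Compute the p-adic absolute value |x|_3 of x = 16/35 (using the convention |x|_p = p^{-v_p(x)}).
|16/35|_3 = 1

Step 1 — compute v_3(x) by factoring powers of 3 out of the numerator and denominator: v_3(16/35) = 0. Step 2 — apply |x|_p = p^{-v_p(x)} = 3^{0} = 1.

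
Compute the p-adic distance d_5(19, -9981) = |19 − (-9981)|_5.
d_5(19, -9981) = 1/625

Step 1 — x − y = 19 − (-9981) = 10000. Step 2 — v_5(10000) = 4 (factor: 10000 = (5^4 · 16); the sign does not affect v_p). Step 3 — |x − y|_5 = 5^{-4} = 1/625.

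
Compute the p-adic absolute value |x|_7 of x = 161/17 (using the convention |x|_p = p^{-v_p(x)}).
|161/17|_7 = 1/7

Step 1 — compute v_7(x) by factoring powers of 7 out of the numerator and denominator: v_7(161/17) = 1. Step 2 — apply |x|_p = p^{-v_p(x)} = 7^{-1} = 1/7.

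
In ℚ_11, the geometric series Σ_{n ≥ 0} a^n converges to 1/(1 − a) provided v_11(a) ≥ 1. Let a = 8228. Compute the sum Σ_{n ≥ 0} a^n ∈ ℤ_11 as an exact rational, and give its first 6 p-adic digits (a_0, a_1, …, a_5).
Σ a^n = 1/(1 − a) = -1/8227;  first 6 digits = (1, 0, 2, 6, 4, 2)

v_11(a) = 2 ≥ 1, so the series converges in ℤ_11 to 1/(1 − a) = 1/(1 − 8228) = -1/8227. Expand this rational in ℤ_11: compute digits iteratively via d_i = x_i mod 11, x_{i+1} = (x_i − d_i)/11. The first 6 digits are (1, 0, 2, 6, 4, 2).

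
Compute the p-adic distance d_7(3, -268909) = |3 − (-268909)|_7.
d_7(3, -268909) = 1/16807

Step 1 — x − y = 3 − (-268909) = 268912. Step 2 — v_7(268912) = 5 (factor: 268912 = (7^5 · 16); the sign does not affect v_p). Step 3 — |x − y|_7 = 7^{-5} = 1/16807.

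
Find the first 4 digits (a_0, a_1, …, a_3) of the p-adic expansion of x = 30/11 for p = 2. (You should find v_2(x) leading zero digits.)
(a_0, …, a_3) = (0, 1, 0, 1)

v_2(30/11) = 1, so a_0 = ... = a_0 = 0. Factor out: x = 2^1 · u with u = 15/11 a unit in ℤ_2. Expand u iteratively via a_{v+i} = u_i mod 2, u_{i+1} = (u_i − a_{v+i})/2:
  u_0 = 15/11;  a_1 = 1;  u_1 = (u_0 − 1)/2 = 2/11
  u_1 = 2/11;  a_2 = 0;  u_2 = (u_1 − 0)/2 = 1/11
  u_2 = 1/11;  a_3 = 1;  u_3 = (u_2 − 1)/2 = -5/11
Digits: (0, 1, 0, 1).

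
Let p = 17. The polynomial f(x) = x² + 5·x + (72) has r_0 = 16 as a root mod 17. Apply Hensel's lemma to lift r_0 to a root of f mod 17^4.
r_3 = 73864 (mod 83521)

Hensel: r_{i+1} = r_i − f(r_i)·(f′(r_i))^{-1} mod 17^{i+2}, f′(x) = 2x + 5. Iterate:
  r_0 = 16 (mod 17)
  r_1 = 169 (mod 289)
  r_2 = 169 (mod 4913)
  r_3 = 73864 (mod 83521)
Final: r = 73864 satisfies f(r) ≡ 0 mod 17^4.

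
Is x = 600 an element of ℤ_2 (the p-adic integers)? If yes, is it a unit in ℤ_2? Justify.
x ∈ ℤ_2 but not a unit; v_2(x) = 3 > 0

ℤ_2 = {x ∈ ℚ_2 : v_2(x) ≥ 0} and ℤ_2^× = {x ∈ ℤ_2 : v_2(x) = 0}. Here v_2(600) = v_2(num) − v_2(den) = 3; compare against these criteria.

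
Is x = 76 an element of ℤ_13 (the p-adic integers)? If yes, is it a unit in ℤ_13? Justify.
x ∈ ℤ_13^× (unit); v_13(x) = 0

ℤ_13 = {x ∈ ℚ_13 : v_13(x) ≥ 0} and ℤ_13^× = {x ∈ ℤ_13 : v_13(x) = 0}. Here v_13(76) = v_13(num) − v_13(den) = 0; compare against these criteria.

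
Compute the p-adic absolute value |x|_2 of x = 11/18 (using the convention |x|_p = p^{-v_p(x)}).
|11/18|_2 = 2

Step 1 — compute v_2(x) by factoring powers of 2 out of the numerator and denominator: v_2(11/18) = -1. Step 2 — apply |x|_p = p^{-v_p(x)} = 2^{1} = 2.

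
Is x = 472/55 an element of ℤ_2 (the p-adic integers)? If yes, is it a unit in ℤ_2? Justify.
x ∈ ℤ_2 but not a unit; v_2(x) = 3 > 0

ℤ_2 = {x ∈ ℚ_2 : v_2(x) ≥ 0} and ℤ_2^× = {x ∈ ℤ_2 : v_2(x) = 0}. Here v_2(472/55) = v_2(num) − v_2(den) = 3; compare against these criteria.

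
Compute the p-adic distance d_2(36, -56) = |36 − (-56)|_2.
d_2(36, -56) = 1/4

Step 1 — x − y = 36 − (-56) = 92. Step 2 — v_2(92) = 2 (factor: 92 = (2^2 · 23); the sign does not affect v_p). Step 3 — |x − y|_2 = 2^{-2} = 1/4.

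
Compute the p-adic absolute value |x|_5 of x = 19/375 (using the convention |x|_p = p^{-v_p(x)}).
|19/375|_5 = 125

Step 1 — compute v_5(x) by factoring powers of 5 out of the numerator and denominator: v_5(19/375) = -3. Step 2 — apply |x|_p = p^{-v_p(x)} = 5^{3} = 125.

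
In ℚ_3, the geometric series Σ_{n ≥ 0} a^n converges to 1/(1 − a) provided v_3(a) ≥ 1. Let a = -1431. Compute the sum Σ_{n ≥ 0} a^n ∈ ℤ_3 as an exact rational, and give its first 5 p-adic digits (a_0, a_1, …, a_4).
Σ a^n = 1/(1 − a) = 1/1432;  first 5 digits = (1, 0, 0, 1, 0)

v_3(a) = 3 ≥ 1, so the series converges in ℤ_3 to 1/(1 − a) = 1/(1 − (-1431)) = 1/1432. Expand this rational in ℤ_3: compute digits iteratively via d_i = x_i mod 3, x_{i+1} = (x_i − d_i)/3. The first 5 digits are (1, 0, 0, 1, 0).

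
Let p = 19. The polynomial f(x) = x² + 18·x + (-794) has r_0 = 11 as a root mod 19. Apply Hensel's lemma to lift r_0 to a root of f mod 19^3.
r_2 = 4400 (mod 6859)

Hensel: r_{i+1} = r_i − f(r_i)·(f′(r_i))^{-1} mod 19^{i+2}, f′(x) = 2x + 18. Iterate:
  r_0 = 11 (mod 19)
  r_1 = 68 (mod 361)
  r_2 = 4400 (mod 6859)
Final: r = 4400 satisfies f(r) ≡ 0 mod 19^3.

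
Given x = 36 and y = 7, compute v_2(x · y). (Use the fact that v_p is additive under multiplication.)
v_2(252) = 2

v_p(x) = 2 (factor: 36 = 2^2 · 9); v_p(y) = 0 (factor: 7 = 2^0 · 7). Additivity: v_p(xy) = v_p(x) + v_p(y) = 2 + 0 = 2. (Direct check: xy = 252 = 2^2 · (63).)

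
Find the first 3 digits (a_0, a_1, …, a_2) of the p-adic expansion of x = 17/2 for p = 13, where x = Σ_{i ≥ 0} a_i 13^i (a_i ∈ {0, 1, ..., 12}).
(a_0, …, a_2) = (2, 7, 6)

v_13(17/2) = 0 (numerator and denominator both coprime to 13), so x ∈ ℤ_13^×. Compute digits iteratively via a_i = x_i mod 13, x_{i+1} = (x_i − a_i)/13, with x_0 = x:
  x_0 = 17/2;  a_0 = 2;  x_1 = (x_0 − 2)/13 = 1/2
  x_1 = 1/2;  a_1 = 7;  x_2 = (x_1 − 7)/13 = -1/2
  x_2 = -1/2;  a_2 = 6;  x_3 = (x_2 − 6)/13 = -1/2
Digits: (2, 7, 6).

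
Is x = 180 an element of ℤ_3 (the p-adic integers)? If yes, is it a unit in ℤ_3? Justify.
x ∈ ℤ_3 but not a unit; v_3(x) = 2 > 0

ℤ_3 = {x ∈ ℚ_3 : v_3(x) ≥ 0} and ℤ_3^× = {x ∈ ℤ_3 : v_3(x) = 0}. Here v_3(180) = v_3(num) − v_3(den) = 2; compare against these criteria.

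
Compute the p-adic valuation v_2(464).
v_2(464) = 4

v_2(n) is the largest exponent k such that 2^k divides n. Factor out: 464 = 2^4 · 29. (Sign doesn't affect v_p.) So v_2(464) = 4.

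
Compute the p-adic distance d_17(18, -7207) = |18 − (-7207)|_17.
d_17(18, -7207) = 1/289

Step 1 — x − y = 18 − (-7207) = 7225. Step 2 — v_17(7225) = 2 (factor: 7225 = (17^2 · 25); the sign does not affect v_p). Step 3 — |x − y|_17 = 17^{-2} = 1/289.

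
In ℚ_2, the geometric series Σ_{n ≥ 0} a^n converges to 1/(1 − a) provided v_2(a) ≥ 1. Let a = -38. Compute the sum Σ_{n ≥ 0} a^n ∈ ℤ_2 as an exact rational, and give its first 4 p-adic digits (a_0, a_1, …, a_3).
Σ a^n = 1/(1 − a) = 1/39;  first 4 digits = (1, 1, 1, 0)

v_2(a) = 1 ≥ 1, so the series converges in ℤ_2 to 1/(1 − a) = 1/(1 − (-38)) = 1/39. Expand this rational in ℤ_2: compute digits iteratively via d_i = x_i mod 2, x_{i+1} = (x_i − d_i)/2. The first 4 digits are (1, 1, 1, 0).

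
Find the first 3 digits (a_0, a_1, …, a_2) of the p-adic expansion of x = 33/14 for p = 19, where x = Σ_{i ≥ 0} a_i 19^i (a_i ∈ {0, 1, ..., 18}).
(a_0, …, a_2) = (1, 15, 6)

v_19(33/14) = 0 (numerator and denominator both coprime to 19), so x ∈ ℤ_19^×. Compute digits iteratively via a_i = x_i mod 19, x_{i+1} = (x_i − a_i)/19, with x_0 = x:
  x_0 = 33/14;  a_0 = 1;  x_1 = (x_0 − 1)/19 = 1/14
  x_1 = 1/14;  a_1 = 15;  x_2 = (x_1 − 15)/19 = -11/14
  x_2 = -11/14;  a_2 = 6;  x_3 = (x_2 − 6)/19 = -5/14
Digits: (1, 15, 6).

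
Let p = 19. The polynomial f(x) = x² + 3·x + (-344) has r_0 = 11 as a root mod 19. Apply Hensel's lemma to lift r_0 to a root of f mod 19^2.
r_1 = 163 (mod 361)

Hensel: r_{i+1} = r_i − f(r_i)·(f′(r_i))^{-1} mod 19^{i+2}, f′(x) = 2x + 3. Iterate:
  r_0 = 11 (mod 19)
  r_1 = 163 (mod 361)
Final: r = 163 satisfies f(r) ≡ 0 mod 19^2.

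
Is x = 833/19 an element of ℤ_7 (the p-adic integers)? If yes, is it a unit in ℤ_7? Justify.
x ∈ ℤ_7 but not a unit; v_7(x) = 2 > 0

ℤ_7 = {x ∈ ℚ_7 : v_7(x) ≥ 0} and ℤ_7^× = {x ∈ ℤ_7 : v_7(x) = 0}. Here v_7(833/19) = v_7(num) − v_7(den) = 2; compare against these criteria.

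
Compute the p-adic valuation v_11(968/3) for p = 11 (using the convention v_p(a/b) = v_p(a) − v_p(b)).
v_11(968/3) = 2

Factor powers of 11 from the numerator and denominator of the reduced fraction: 968 = 11^2 · 8 and 3 = 11^0 · 3. Apply v_p(a/b) = v_p(a) − v_p(b): v_11(968/3) = 2 − 0 = 2.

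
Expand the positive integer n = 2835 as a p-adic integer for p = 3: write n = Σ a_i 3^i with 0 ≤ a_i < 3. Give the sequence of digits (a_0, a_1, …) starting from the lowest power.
(a_0, a_1, …) = (0, 0, 0, 0, 2, 2, 0, 1)

Repeated division by 3 gives the digits low-to-high: 2835 = 2·3^4 + 2·3^5 + 1·3^7. Digit sequence: (0, 0, 0, 0, 2, 2, 0, 1).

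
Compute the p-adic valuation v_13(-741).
v_13(-741) = 1

v_13(n) is the largest exponent k such that 13^k divides n. Factor out: -741 = -13^1 · 57. (Sign doesn't affect v_p.) So v_13(-741) = 1.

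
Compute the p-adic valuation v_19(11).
v_19(11) = 0

v_19(n) is the largest exponent k such that 19^k divides n. Factor out: 11 = 19^0 · 11. (Sign doesn't affect v_p.) So v_19(11) = 0.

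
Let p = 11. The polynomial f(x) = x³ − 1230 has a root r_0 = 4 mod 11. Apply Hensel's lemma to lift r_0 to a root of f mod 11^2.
r_1 = 114 (mod 121)

Hensel: r_{i+1} = r_i − f(r_i)/f′(r_i) mod 11^{i+2}, where f′(x) = 3x². Iterate:
  r_0 = 4 (mod 11)
  r_1 = 114 (mod 121)
Final: r = 114 with f(r) ≡ 0 mod 11^2.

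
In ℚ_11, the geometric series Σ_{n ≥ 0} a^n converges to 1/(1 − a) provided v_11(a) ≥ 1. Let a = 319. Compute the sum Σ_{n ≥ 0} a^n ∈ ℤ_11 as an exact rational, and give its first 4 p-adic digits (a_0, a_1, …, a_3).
Σ a^n = 1/(1 − a) = -1/318;  first 4 digits = (1, 7, 7, 1)

v_11(a) = 1 ≥ 1, so the series converges in ℤ_11 to 1/(1 − a) = 1/(1 − 319) = -1/318. Expand this rational in ℤ_11: compute digits iteratively via d_i = x_i mod 11, x_{i+1} = (x_i − d_i)/11. The first 4 digits are (1, 7, 7, 1).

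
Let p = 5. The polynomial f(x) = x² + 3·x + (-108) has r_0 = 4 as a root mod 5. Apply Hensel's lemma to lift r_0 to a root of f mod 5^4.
r_3 = 9 (mod 625)

Hensel: r_{i+1} = r_i − f(r_i)·(f′(r_i))^{-1} mod 5^{i+2}, f′(x) = 2x + 3. Iterate:
  r_0 = 4 (mod 5)
  r_1 = 9 (mod 25)
  r_2 = 9 (mod 125)
  r_3 = 9 (mod 625)
Final: r = 9 satisfies f(r) ≡ 0 mod 5^4.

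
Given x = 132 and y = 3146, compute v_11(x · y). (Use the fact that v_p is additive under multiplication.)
v_11(415272) = 3

v_p(x) = 1 (factor: 132 = 11^1 · 12); v_p(y) = 2 (factor: 3146 = 11^2 · 26). Additivity: v_p(xy) = v_p(x) + v_p(y) = 1 + 2 = 3. (Direct check: xy = 415272 = 11^3 · (312).)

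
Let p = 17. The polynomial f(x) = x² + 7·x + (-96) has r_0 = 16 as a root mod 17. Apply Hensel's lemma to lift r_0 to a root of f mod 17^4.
r_3 = 43485 (mod 83521)

Hensel: r_{i+1} = r_i − f(r_i)·(f′(r_i))^{-1} mod 17^{i+2}, f′(x) = 2x + 7. Iterate:
  r_0 = 16 (mod 17)
  r_1 = 135 (mod 289)
  r_2 = 4181 (mod 4913)
  r_3 = 43485 (mod 83521)
Final: r = 43485 satisfies f(r) ≡ 0 mod 17^4.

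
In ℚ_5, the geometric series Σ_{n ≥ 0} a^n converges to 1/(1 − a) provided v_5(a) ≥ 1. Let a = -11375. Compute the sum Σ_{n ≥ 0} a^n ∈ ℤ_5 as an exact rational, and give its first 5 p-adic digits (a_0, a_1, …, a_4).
Σ a^n = 1/(1 − a) = 1/11376;  first 5 digits = (1, 0, 0, 4, 1)

v_5(a) = 3 ≥ 1, so the series converges in ℤ_5 to 1/(1 − a) = 1/(1 − (-11375)) = 1/11376. Expand this rational in ℤ_5: compute digits iteratively via d_i = x_i mod 5, x_{i+1} = (x_i − d_i)/5. The first 5 digits are (1, 0, 0, 4, 1).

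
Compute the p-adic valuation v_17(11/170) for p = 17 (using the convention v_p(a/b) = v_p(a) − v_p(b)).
v_17(11/170) = -1

Factor powers of 17 from the numerator and denominator of the reduced fraction: 11 = 17^0 · 11 and 170 = 17^1 · 10. Apply v_p(a/b) = v_p(a) − v_p(b): v_17(11/170) = 0 − 1 = -1.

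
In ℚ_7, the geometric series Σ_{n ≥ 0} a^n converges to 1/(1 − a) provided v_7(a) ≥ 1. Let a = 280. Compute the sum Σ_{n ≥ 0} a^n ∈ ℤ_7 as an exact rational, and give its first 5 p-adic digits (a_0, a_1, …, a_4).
Σ a^n = 1/(1 − a) = -1/279;  first 5 digits = (1, 5, 2, 4, 0)

v_7(a) = 1 ≥ 1, so the series converges in ℤ_7 to 1/(1 − a) = 1/(1 − 280) = -1/279. Expand this rational in ℤ_7: compute digits iteratively via d_i = x_i mod 7, x_{i+1} = (x_i − d_i)/7. The first 5 digits are (1, 5, 2, 4, 0).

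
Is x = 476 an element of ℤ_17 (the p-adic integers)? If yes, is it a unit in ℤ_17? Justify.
x ∈ ℤ_17 but not a unit; v_17(x) = 1 > 0

ℤ_17 = {x ∈ ℚ_17 : v_17(x) ≥ 0} and ℤ_17^× = {x ∈ ℤ_17 : v_17(x) = 0}. Here v_17(476) = v_17(num) − v_17(den) = 1; compare against these criteria.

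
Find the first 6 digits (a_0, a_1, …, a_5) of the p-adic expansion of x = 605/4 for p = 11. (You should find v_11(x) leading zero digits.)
(a_0, …, a_5) = (0, 0, 4, 8, 2, 8)

v_11(605/4) = 2, so a_0 = ... = a_1 = 0. Factor out: x = 11^2 · u with u = 5/4 a unit in ℤ_11. Expand u iteratively via a_{v+i} = u_i mod 11, u_{i+1} = (u_i − a_{v+i})/11:
  u_0 = 5/4;  a_2 = 4;  u_1 = (u_0 − 4)/11 = -1/4
  u_1 = -1/4;  a_3 = 8;  u_2 = (u_1 − 8)/11 = -3/4
  u_2 = -3/4;  a_4 = 2;  u_3 = (u_2 − 2)/11 = -1/4
  u_3 = -1/4;  a_5 = 8;  u_4 = (u_3 − 8)/11 = -3/4
Digits: (0, 0, 4, 8, 2, 8).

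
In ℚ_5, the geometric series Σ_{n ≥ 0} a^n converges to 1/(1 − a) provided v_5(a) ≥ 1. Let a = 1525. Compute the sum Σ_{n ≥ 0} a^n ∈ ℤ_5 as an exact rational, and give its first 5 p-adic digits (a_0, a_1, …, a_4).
Σ a^n = 1/(1 − a) = -1/1524;  first 5 digits = (1, 0, 1, 2, 3)

v_5(a) = 2 ≥ 1, so the series converges in ℤ_5 to 1/(1 − a) = 1/(1 − 1525) = -1/1524. Expand this rational in ℤ_5: compute digits iteratively via d_i = x_i mod 5, x_{i+1} = (x_i − d_i)/5. The first 5 digits are (1, 0, 1, 2, 3).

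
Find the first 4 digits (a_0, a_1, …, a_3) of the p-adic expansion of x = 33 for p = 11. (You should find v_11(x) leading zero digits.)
(a_0, …, a_3) = (0, 3, 0, 0)

v_11(33) = 1, so a_0 = ... = a_0 = 0. Factor out: x = 11^1 · u with u = 3 a unit in ℤ_11. Expand u iteratively via a_{v+i} = u_i mod 11, u_{i+1} = (u_i − a_{v+i})/11:
  u_0 = 3;  a_1 = 3;  u_1 = (u_0 − 3)/11 = 0
  u_1 = 0;  a_2 = 0;  u_2 = (u_1 − 0)/11 = 0
  u_2 = 0;  a_3 = 0;  u_3 = (u_2 − 0)/11 = 0
Digits: (0, 3, 0, 0).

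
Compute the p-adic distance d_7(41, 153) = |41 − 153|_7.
d_7(41, 153) = 1/7

Step 1 — x − y = 41 − 153 = -112. Step 2 — v_7(-112) = 1 (factor: -112 = −(7^1 · 16); the sign does not affect v_p). Step 3 — |x − y|_7 = 7^{-1} = 1/7.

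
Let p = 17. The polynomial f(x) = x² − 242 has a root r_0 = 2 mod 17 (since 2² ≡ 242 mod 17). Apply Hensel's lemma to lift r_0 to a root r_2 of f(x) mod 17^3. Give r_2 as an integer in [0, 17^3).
r_2 = 1940 (mod 4913)

Hensel's recurrence: r_{i+1} = r_i − f(r_i)·(f′(r_i))^{-1} mod 17^{i+2}, with f′(x) = 2x. Iterate:
  r_0 = 2 (mod 17)
  r_1 = 206 (mod 289)
  r_2 = 1940 (mod 4913)
Final: r_2 = 1940, and one checks f(r_2) ≡ 0 mod 17^3.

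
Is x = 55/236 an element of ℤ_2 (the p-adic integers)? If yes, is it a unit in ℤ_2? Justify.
x ∉ ℤ_2 (v_2(x) = -2 < 0)

ℤ_2 = {x ∈ ℚ_2 : v_2(x) ≥ 0} and ℤ_2^× = {x ∈ ℤ_2 : v_2(x) = 0}. Here v_2(55/236) = v_2(num) − v_2(den) = -2; compare against these criteria.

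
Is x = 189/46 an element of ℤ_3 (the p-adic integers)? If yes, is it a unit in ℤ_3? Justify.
x ∈ ℤ_3 but not a unit; v_3(x) = 3 > 0

ℤ_3 = {x ∈ ℚ_3 : v_3(x) ≥ 0} and ℤ_3^× = {x ∈ ℤ_3 : v_3(x) = 0}. Here v_3(189/46) = v_3(num) − v_3(den) = 3; compare against these criteria.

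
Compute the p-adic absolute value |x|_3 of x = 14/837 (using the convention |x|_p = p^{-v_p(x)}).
|14/837|_3 = 27

Step 1 — compute v_3(x) by factoring powers of 3 out of the numerator and denominator: v_3(14/837) = -3. Step 2 — apply |x|_p = p^{-v_p(x)} = 3^{3} = 27.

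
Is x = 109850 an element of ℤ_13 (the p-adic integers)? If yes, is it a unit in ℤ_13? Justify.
x ∈ ℤ_13 but not a unit; v_13(x) = 3 > 0

ℤ_13 = {x ∈ ℚ_13 : v_13(x) ≥ 0} and ℤ_13^× = {x ∈ ℤ_13 : v_13(x) = 0}. Here v_13(109850) = v_13(num) − v_13(den) = 3; compare against these criteria.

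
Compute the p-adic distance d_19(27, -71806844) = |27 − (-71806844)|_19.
d_19(27, -71806844) = 1/2476099

Step 1 — x − y = 27 − (-71806844) = 71806871. Step 2 — v_19(71806871) = 5 (factor: 71806871 = (19^5 · 29); the sign does not affect v_p). Step 3 — |x − y|_19 = 19^{-5} = 1/2476099.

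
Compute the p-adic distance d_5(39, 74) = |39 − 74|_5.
d_5(39, 74) = 1/5

Step 1 — x − y = 39 − 74 = -35. Step 2 — v_5(-35) = 1 (factor: -35 = −(5^1 · 7); the sign does not affect v_p). Step 3 — |x − y|_5 = 5^{-1} = 1/5.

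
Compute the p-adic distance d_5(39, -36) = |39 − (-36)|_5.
d_5(39, -36) = 1/25

Step 1 — x − y = 39 − (-36) = 75. Step 2 — v_5(75) = 2 (factor: 75 = (5^2 · 3); the sign does not affect v_p). Step 3 — |x − y|_5 = 5^{-2} = 1/25.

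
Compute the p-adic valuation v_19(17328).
v_19(17328) = 2

v_19(n) is the largest exponent k such that 19^k divides n. Factor out: 17328 = 19^2 · 48. (Sign doesn't affect v_p.) So v_19(17328) = 2.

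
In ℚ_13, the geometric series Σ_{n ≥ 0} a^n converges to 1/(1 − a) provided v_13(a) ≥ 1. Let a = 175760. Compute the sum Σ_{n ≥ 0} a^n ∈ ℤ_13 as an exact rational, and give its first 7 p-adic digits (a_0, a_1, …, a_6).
Σ a^n = 1/(1 − a) = -1/175759;  first 7 digits = (1, 0, 0, 2, 6, 0, 4)

v_13(a) = 3 ≥ 1, so the series converges in ℤ_13 to 1/(1 − a) = 1/(1 − 175760) = -1/175759. Expand this rational in ℤ_13: compute digits iteratively via d_i = x_i mod 13, x_{i+1} = (x_i − d_i)/13. The first 7 digits are (1, 0, 0, 2, 6, 0, 4).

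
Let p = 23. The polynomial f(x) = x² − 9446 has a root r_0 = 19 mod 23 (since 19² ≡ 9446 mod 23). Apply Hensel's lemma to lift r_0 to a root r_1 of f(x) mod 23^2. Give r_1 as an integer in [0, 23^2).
r_1 = 272 (mod 529)

Hensel's recurrence: r_{i+1} = r_i − f(r_i)·(f′(r_i))^{-1} mod 23^{i+2}, with f′(x) = 2x. Iterate:
  r_0 = 19 (mod 23)
  r_1 = 272 (mod 529)
Final: r_1 = 272, and one checks f(r_1) ≡ 0 mod 23^2.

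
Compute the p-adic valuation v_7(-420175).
v_7(-420175) = 5

v_7(n) is the largest exponent k such that 7^k divides n. Factor out: -420175 = -7^5 · 25. (Sign doesn't affect v_p.) So v_7(-420175) = 5.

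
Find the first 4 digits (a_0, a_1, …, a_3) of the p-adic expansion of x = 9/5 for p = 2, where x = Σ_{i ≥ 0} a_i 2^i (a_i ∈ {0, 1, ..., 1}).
(a_0, …, a_3) = (1, 0, 1, 0)

v_2(9/5) = 0 (numerator and denominator both coprime to 2), so x ∈ ℤ_2^×. Compute digits iteratively via a_i = x_i mod 2, x_{i+1} = (x_i − a_i)/2, with x_0 = x:
  x_0 = 9/5;  a_0 = 1;  x_1 = (x_0 − 1)/2 = 2/5
  x_1 = 2/5;  a_1 = 0;  x_2 = (x_1 − 0)/2 = 1/5
  x_2 = 1/5;  a_2 = 1;  x_3 = (x_2 − 1)/2 = -2/5
  x_3 = -2/5;  a_3 = 0;  x_4 = (x_3 − 0)/2 = -1/5
Digits: (1, 0, 1, 0).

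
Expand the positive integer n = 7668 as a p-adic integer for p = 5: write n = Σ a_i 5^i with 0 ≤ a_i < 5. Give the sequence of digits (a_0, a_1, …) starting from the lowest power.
(a_0, a_1, …) = (3, 3, 1, 1, 2, 2)

Repeated division by 5 gives the digits low-to-high: 7668 = 3 + 3·5^1 + 1·5^2 + 1·5^3 + 2·5^4 + 2·5^5. Digit sequence: (3, 3, 1, 1, 2, 2).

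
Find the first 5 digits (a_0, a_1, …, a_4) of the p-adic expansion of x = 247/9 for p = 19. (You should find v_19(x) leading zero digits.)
(a_0, …, a_4) = (0, 12, 10, 10, 10)

v_19(247/9) = 1, so a_0 = ... = a_0 = 0. Factor out: x = 19^1 · u with u = 13/9 a unit in ℤ_19. Expand u iteratively via a_{v+i} = u_i mod 19, u_{i+1} = (u_i − a_{v+i})/19:
  u_0 = 13/9;  a_1 = 12;  u_1 = (u_0 − 12)/19 = -5/9
  u_1 = -5/9;  a_2 = 10;  u_2 = (u_1 − 10)/19 = -5/9
  u_2 = -5/9;  a_3 = 10;  u_3 = (u_2 − 10)/19 = -5/9
  u_3 = -5/9;  a_4 = 10;  u_4 = (u_3 − 10)/19 = -5/9
Digits: (0, 12, 10, 10, 10).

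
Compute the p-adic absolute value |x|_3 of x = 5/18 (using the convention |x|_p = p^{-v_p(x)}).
|5/18|_3 = 9

Step 1 — compute v_3(x) by factoring powers of 3 out of the numerator and denominator: v_3(5/18) = -2. Step 2 — apply |x|_p = p^{-v_p(x)} = 3^{2} = 9.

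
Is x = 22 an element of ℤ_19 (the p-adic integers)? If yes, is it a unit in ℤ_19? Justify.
x ∈ ℤ_19^× (unit); v_19(x) = 0

ℤ_19 = {x ∈ ℚ_19 : v_19(x) ≥ 0} and ℤ_19^× = {x ∈ ℤ_19 : v_19(x) = 0}. Here v_19(22) = v_19(num) − v_19(den) = 0; compare against these criteria.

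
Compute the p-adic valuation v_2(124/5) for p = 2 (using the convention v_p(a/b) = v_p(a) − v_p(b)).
v_2(124/5) = 2

Factor powers of 2 from the numerator and denominator of the reduced fraction: 124 = 2^2 · 31 and 5 = 2^0 · 5. Apply v_p(a/b) = v_p(a) − v_p(b): v_2(124/5) = 2 − 0 = 2.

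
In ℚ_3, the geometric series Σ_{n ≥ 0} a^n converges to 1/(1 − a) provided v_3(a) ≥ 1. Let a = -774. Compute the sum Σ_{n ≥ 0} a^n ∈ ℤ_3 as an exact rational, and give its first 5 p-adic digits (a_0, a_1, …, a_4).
Σ a^n = 1/(1 − a) = 1/775;  first 5 digits = (1, 0, 1, 1, 0)

v_3(a) = 2 ≥ 1, so the series converges in ℤ_3 to 1/(1 − a) = 1/(1 − (-774)) = 1/775. Expand this rational in ℤ_3: compute digits iteratively via d_i = x_i mod 3, x_{i+1} = (x_i − d_i)/3. The first 5 digits are (1, 0, 1, 1, 0).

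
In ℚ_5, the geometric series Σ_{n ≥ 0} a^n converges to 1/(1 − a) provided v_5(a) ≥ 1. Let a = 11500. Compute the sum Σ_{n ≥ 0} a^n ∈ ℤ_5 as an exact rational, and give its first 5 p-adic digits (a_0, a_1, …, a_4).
Σ a^n = 1/(1 − a) = -1/11499;  first 5 digits = (1, 0, 0, 2, 3)

v_5(a) = 3 ≥ 1, so the series converges in ℤ_5 to 1/(1 − a) = 1/(1 − 11500) = -1/11499. Expand this rational in ℤ_5: compute digits iteratively via d_i = x_i mod 5, x_{i+1} = (x_i − d_i)/5. The first 5 digits are (1, 0, 0, 2, 3).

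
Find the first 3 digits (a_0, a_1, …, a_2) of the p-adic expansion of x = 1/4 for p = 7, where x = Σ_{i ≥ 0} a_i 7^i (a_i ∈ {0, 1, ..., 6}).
(a_0, …, a_2) = (2, 5, 1)

v_7(1/4) = 0 (numerator and denominator both coprime to 7), so x ∈ ℤ_7^×. Compute digits iteratively via a_i = x_i mod 7, x_{i+1} = (x_i − a_i)/7, with x_0 = x:
  x_0 = 1/4;  a_0 = 2;  x_1 = (x_0 − 2)/7 = -1/4
  x_1 = -1/4;  a_1 = 5;  x_2 = (x_1 − 5)/7 = -3/4
  x_2 = -3/4;  a_2 = 1;  x_3 = (x_2 − 1)/7 = -1/4
Digits: (2, 5, 1).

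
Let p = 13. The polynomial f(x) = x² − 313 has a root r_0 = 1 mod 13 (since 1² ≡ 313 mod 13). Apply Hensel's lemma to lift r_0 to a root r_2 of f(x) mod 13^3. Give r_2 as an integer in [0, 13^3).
r_2 = 1171 (mod 2197)

Hensel's recurrence: r_{i+1} = r_i − f(r_i)·(f′(r_i))^{-1} mod 13^{i+2}, with f′(x) = 2x. Iterate:
  r_0 = 1 (mod 13)
  r_1 = 157 (mod 169)
  r_2 = 1171 (mod 2197)
Final: r_2 = 1171, and one checks f(r_2) ≡ 0 mod 13^3.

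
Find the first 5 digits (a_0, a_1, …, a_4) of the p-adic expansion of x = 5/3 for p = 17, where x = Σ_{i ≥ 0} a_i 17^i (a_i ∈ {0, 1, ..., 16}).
(a_0, …, a_4) = (13, 5, 11, 5, 11)

v_17(5/3) = 0 (numerator and denominator both coprime to 17), so x ∈ ℤ_17^×. Compute digits iteratively via a_i = x_i mod 17, x_{i+1} = (x_i − a_i)/17, with x_0 = x:
  x_0 = 5/3;  a_0 = 13;  x_1 = (x_0 − 13)/17 = -2/3
  x_1 = -2/3;  a_1 = 5;  x_2 = (x_1 − 5)/17 = -1/3
  x_2 = -1/3;  a_2 = 11;  x_3 = (x_2 − 11)/17 = -2/3
  x_3 = -2/3;  a_3 = 5;  x_4 = (x_3 − 5)/17 = -1/3
  x_4 = -1/3;  a_4 = 11;  x_5 = (x_4 − 11)/17 = -2/3
Digits: (13, 5, 11, 5, 11).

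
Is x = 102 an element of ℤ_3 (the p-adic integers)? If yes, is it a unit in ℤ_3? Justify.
x ∈ ℤ_3 but not a unit; v_3(x) = 1 > 0

ℤ_3 = {x ∈ ℚ_3 : v_3(x) ≥ 0} and ℤ_3^× = {x ∈ ℤ_3 : v_3(x) = 0}. Here v_3(102) = v_3(num) − v_3(den) = 1; compare against these criteria.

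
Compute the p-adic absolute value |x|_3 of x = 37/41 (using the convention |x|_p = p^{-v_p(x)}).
|37/41|_3 = 1

Step 1 — compute v_3(x) by factoring powers of 3 out of the numerator and denominator: v_3(37/41) = 0. Step 2 — apply |x|_p = p^{-v_p(x)} = 3^{0} = 1.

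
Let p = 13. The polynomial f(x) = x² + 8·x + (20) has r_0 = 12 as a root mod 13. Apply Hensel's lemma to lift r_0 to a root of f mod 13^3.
r_2 = 1715 (mod 2197)

Hensel: r_{i+1} = r_i − f(r_i)·(f′(r_i))^{-1} mod 13^{i+2}, f′(x) = 2x + 8. Iterate:
  r_0 = 12 (mod 13)
  r_1 = 25 (mod 169)
  r_2 = 1715 (mod 2197)
Final: r = 1715 satisfies f(r) ≡ 0 mod 13^3.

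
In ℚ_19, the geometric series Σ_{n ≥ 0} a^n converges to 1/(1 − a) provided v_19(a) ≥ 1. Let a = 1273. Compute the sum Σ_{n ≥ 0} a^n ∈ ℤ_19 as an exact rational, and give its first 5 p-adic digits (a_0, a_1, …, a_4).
Σ a^n = 1/(1 − a) = -1/1272;  first 5 digits = (1, 10, 8, 1, 2)

v_19(a) = 1 ≥ 1, so the series converges in ℤ_19 to 1/(1 − a) = 1/(1 − 1273) = -1/1272. Expand this rational in ℤ_19: compute digits iteratively via d_i = x_i mod 19, x_{i+1} = (x_i − d_i)/19. The first 5 digits are (1, 10, 8, 1, 2).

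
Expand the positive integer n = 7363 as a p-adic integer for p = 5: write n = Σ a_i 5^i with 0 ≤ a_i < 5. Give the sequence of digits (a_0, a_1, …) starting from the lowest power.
(a_0, a_1, …) = (3, 2, 4, 3, 1, 2)

Repeated division by 5 gives the digits low-to-high: 7363 = 3 + 2·5^1 + 4·5^2 + 3·5^3 + 1·5^4 + 2·5^5. Digit sequence: (3, 2, 4, 3, 1, 2).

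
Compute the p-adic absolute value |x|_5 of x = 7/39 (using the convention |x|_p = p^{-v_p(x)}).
|7/39|_5 = 1

Step 1 — compute v_5(x) by factoring powers of 5 out of the numerator and denominator: v_5(7/39) = 0. Step 2 — apply |x|_p = p^{-v_p(x)} = 5^{0} = 1.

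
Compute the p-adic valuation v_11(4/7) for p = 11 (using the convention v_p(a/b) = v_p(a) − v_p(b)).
v_11(4/7) = 0

Factor powers of 11 from the numerator and denominator of the reduced fraction: 4 = 11^0 · 4 and 7 = 11^0 · 7. Apply v_p(a/b) = v_p(a) − v_p(b): v_11(4/7) = 0 − 0 = 0.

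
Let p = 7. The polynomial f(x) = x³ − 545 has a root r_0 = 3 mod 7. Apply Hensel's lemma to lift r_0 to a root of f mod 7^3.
r_2 = 269 (mod 343)

Hensel: r_{i+1} = r_i − f(r_i)/f′(r_i) mod 7^{i+2}, where f′(x) = 3x². Iterate:
  r_0 = 3 (mod 7)
  r_1 = 24 (mod 49)
  r_2 = 269 (mod 343)
Final: r = 269 with f(r) ≡ 0 mod 7^3.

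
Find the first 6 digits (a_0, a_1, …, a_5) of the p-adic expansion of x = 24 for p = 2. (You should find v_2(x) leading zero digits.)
(a_0, …, a_5) = (0, 0, 0, 1, 1, 0)

v_2(24) = 3, so a_0 = ... = a_2 = 0. Factor out: x = 2^3 · u with u = 3 a unit in ℤ_2. Expand u iteratively via a_{v+i} = u_i mod 2, u_{i+1} = (u_i − a_{v+i})/2:
  u_0 = 3;  a_3 = 1;  u_1 = (u_0 − 1)/2 = 1
  u_1 = 1;  a_4 = 1;  u_2 = (u_1 − 1)/2 = 0
  u_2 = 0;  a_5 = 0;  u_3 = (u_2 − 0)/2 = 0
Digits: (0, 0, 0, 1, 1, 0).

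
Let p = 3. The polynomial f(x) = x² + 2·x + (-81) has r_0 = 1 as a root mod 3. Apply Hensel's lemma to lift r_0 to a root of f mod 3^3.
r_2 = 25 (mod 27)

Hensel: r_{i+1} = r_i − f(r_i)·(f′(r_i))^{-1} mod 3^{i+2}, f′(x) = 2x + 2. Iterate:
  r_0 = 1 (mod 3)
  r_1 = 7 (mod 9)
  r_2 = 25 (mod 27)
Final: r = 25 satisfies f(r) ≡ 0 mod 3^3.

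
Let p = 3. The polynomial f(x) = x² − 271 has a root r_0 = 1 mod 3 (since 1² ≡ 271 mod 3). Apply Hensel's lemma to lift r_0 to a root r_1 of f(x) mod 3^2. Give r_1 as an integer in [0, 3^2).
r_1 = 1 (mod 9)

Hensel's recurrence: r_{i+1} = r_i − f(r_i)·(f′(r_i))^{-1} mod 3^{i+2}, with f′(x) = 2x. Iterate:
  r_0 = 1 (mod 3)
  r_1 = 1 (mod 9)
Final: r_1 = 1, and one checks f(r_1) ≡ 0 mod 3^2.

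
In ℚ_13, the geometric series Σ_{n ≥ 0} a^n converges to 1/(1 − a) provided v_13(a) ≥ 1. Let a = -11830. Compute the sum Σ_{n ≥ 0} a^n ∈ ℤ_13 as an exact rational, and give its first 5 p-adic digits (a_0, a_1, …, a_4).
Σ a^n = 1/(1 − a) = 1/11831;  first 5 digits = (1, 0, 8, 7, 11)

v_13(a) = 2 ≥ 1, so the series converges in ℤ_13 to 1/(1 − a) = 1/(1 − (-11830)) = 1/11831. Expand this rational in ℤ_13: compute digits iteratively via d_i = x_i mod 13, x_{i+1} = (x_i − d_i)/13. The first 5 digits are (1, 0, 8, 7, 11).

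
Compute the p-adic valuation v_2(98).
v_2(98) = 1

v_2(n) is the largest exponent k such that 2^k divides n. Factor out: 98 = 2^1 · 49. (Sign doesn't affect v_p.) So v_2(98) = 1.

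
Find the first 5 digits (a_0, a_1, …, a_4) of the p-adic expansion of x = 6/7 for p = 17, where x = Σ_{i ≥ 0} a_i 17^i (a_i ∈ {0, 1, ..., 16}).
(a_0, …, a_4) = (13, 9, 14, 4, 7)

v_17(6/7) = 0 (numerator and denominator both coprime to 17), so x ∈ ℤ_17^×. Compute digits iteratively via a_i = x_i mod 17, x_{i+1} = (x_i − a_i)/17, with x_0 = x:
  x_0 = 6/7;  a_0 = 13;  x_1 = (x_0 − 13)/17 = -5/7
  x_1 = -5/7;  a_1 = 9;  x_2 = (x_1 − 9)/17 = -4/7
  x_2 = -4/7;  a_2 = 14;  x_3 = (x_2 − 14)/17 = -6/7
  x_3 = -6/7;  a_3 = 4;  x_4 = (x_3 − 4)/17 = -2/7
  x_4 = -2/7;  a_4 = 7;  x_5 = (x_4 − 7)/17 = -3/7
Digits: (13, 9, 14, 4, 7).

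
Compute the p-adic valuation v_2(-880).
v_2(-880) = 4

v_2(n) is the largest exponent k such that 2^k divides n. Factor out: -880 = -2^4 · 55. (Sign doesn't affect v_p.) So v_2(-880) = 4.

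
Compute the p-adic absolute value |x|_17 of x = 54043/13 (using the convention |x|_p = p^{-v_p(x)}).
|54043/13|_17 = 1/4913

Step 1 — compute v_17(x) by factoring powers of 17 out of the numerator and denominator: v_17(54043/13) = 3. Step 2 — apply |x|_p = p^{-v_p(x)} = 17^{-3} = 1/4913.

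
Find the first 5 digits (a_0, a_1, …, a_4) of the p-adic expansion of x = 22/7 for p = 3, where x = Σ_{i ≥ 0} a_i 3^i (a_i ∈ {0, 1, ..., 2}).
(a_0, …, a_4) = (1, 2, 0, 2, 1)

v_3(22/7) = 0 (numerator and denominator both coprime to 3), so x ∈ ℤ_3^×. Compute digits iteratively via a_i = x_i mod 3, x_{i+1} = (x_i − a_i)/3, with x_0 = x:
  x_0 = 22/7;  a_0 = 1;  x_1 = (x_0 − 1)/3 = 5/7
  x_1 = 5/7;  a_1 = 2;  x_2 = (x_1 − 2)/3 = -3/7
  x_2 = -3/7;  a_2 = 0;  x_3 = (x_2 − 0)/3 = -1/7
  x_3 = -1/7;  a_3 = 2;  x_4 = (x_3 − 2)/3 = -5/7
  x_4 = -5/7;  a_4 = 1;  x_5 = (x_4 − 1)/3 = -4/7
Digits: (1, 2, 0, 2, 1).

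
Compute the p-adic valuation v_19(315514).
v_19(315514) = 3

v_19(n) is the largest exponent k such that 19^k divides n. Factor out: 315514 = 19^3 · 46. (Sign doesn't affect v_p.) So v_19(315514) = 3.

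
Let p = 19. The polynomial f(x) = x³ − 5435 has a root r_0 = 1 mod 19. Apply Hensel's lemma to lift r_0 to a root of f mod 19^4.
r_3 = 248 (mod 130321)

Hensel: r_{i+1} = r_i − f(r_i)/f′(r_i) mod 19^{i+2}, where f′(x) = 3x². Iterate:
  r_0 = 1 (mod 19)
  r_1 = 248 (mod 361)
  r_2 = 248 (mod 6859)
  r_3 = 248 (mod 130321)
Final: r = 248 with f(r) ≡ 0 mod 19^4.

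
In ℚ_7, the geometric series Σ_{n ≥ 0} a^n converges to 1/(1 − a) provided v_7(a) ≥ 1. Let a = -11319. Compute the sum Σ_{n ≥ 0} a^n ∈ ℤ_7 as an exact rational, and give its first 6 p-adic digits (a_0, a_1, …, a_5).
Σ a^n = 1/(1 − a) = 1/11320;  first 6 digits = (1, 0, 0, 2, 2, 6)

v_7(a) = 3 ≥ 1, so the series converges in ℤ_7 to 1/(1 − a) = 1/(1 − (-11319)) = 1/11320. Expand this rational in ℤ_7: compute digits iteratively via d_i = x_i mod 7, x_{i+1} = (x_i − d_i)/7. The first 6 digits are (1, 0, 0, 2, 2, 6).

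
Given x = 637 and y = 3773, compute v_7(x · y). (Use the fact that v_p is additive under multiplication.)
v_7(2403401) = 5

v_p(x) = 2 (factor: 637 = 7^2 · 13); v_p(y) = 3 (factor: 3773 = 7^3 · 11). Additivity: v_p(xy) = v_p(x) + v_p(y) = 2 + 3 = 5. (Direct check: xy = 2403401 = 7^5 · (143).)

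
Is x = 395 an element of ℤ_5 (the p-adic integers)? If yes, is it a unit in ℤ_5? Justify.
x ∈ ℤ_5 but not a unit; v_5(x) = 1 > 0

ℤ_5 = {x ∈ ℚ_5 : v_5(x) ≥ 0} and ℤ_5^× = {x ∈ ℤ_5 : v_5(x) = 0}. Here v_5(395) = v_5(num) − v_5(den) = 1; compare against these criteria.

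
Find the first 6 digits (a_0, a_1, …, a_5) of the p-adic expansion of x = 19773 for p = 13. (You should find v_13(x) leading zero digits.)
(a_0, …, a_5) = (0, 0, 0, 9, 0, 0)

v_13(19773) = 3, so a_0 = ... = a_2 = 0. Factor out: x = 13^3 · u with u = 9 a unit in ℤ_13. Expand u iteratively via a_{v+i} = u_i mod 13, u_{i+1} = (u_i − a_{v+i})/13:
  u_0 = 9;  a_3 = 9;  u_1 = (u_0 − 9)/13 = 0
  u_1 = 0;  a_4 = 0;  u_2 = (u_1 − 0)/13 = 0
  u_2 = 0;  a_5 = 0;  u_3 = (u_2 − 0)/13 = 0
Digits: (0, 0, 0, 9, 0, 0).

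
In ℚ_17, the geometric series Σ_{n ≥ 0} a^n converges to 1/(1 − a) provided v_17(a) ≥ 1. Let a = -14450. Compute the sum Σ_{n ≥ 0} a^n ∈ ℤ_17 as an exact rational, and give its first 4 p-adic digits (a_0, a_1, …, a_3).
Σ a^n = 1/(1 − a) = 1/14451;  first 4 digits = (1, 0, 1, 14)

v_17(a) = 2 ≥ 1, so the series converges in ℤ_17 to 1/(1 − a) = 1/(1 − (-14450)) = 1/14451. Expand this rational in ℤ_17: compute digits iteratively via d_i = x_i mod 17, x_{i+1} = (x_i − d_i)/17. The first 4 digits are (1, 0, 1, 14).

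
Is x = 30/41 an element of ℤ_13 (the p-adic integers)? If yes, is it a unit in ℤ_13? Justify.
x ∈ ℤ_13^× (unit); v_13(x) = 0

ℤ_13 = {x ∈ ℚ_13 : v_13(x) ≥ 0} and ℤ_13^× = {x ∈ ℤ_13 : v_13(x) = 0}. Here v_13(30/41) = v_13(num) − v_13(den) = 0; compare against these criteria.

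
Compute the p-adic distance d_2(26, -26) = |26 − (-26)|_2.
d_2(26, -26) = 1/4

Step 1 — x − y = 26 − (-26) = 52. Step 2 — v_2(52) = 2 (factor: 52 = (2^2 · 13); the sign does not affect v_p). Step 3 — |x − y|_2 = 2^{-2} = 1/4.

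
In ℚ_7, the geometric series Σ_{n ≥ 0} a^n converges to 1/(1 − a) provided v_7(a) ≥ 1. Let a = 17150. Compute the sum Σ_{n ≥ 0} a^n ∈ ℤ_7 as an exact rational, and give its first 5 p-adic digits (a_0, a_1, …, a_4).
Σ a^n = 1/(1 − a) = -1/17149;  first 5 digits = (1, 0, 0, 1, 0)

v_7(a) = 3 ≥ 1, so the series converges in ℤ_7 to 1/(1 − a) = 1/(1 − 17150) = -1/17149. Expand this rational in ℤ_7: compute digits iteratively via d_i = x_i mod 7, x_{i+1} = (x_i − d_i)/7. The first 5 digits are (1, 0, 0, 1, 0).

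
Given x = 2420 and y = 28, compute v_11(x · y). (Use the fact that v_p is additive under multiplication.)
v_11(67760) = 2

v_p(x) = 2 (factor: 2420 = 11^2 · 20); v_p(y) = 0 (factor: 28 = 11^0 · 28). Additivity: v_p(xy) = v_p(x) + v_p(y) = 2 + 0 = 2. (Direct check: xy = 67760 = 11^2 · (560).)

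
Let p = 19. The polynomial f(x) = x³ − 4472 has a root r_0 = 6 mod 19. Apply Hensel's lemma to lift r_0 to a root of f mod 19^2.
r_1 = 139 (mod 361)

Hensel: r_{i+1} = r_i − f(r_i)/f′(r_i) mod 19^{i+2}, where f′(x) = 3x². Iterate:
  r_0 = 6 (mod 19)
  r_1 = 139 (mod 361)
Final: r = 139 with f(r) ≡ 0 mod 19^2.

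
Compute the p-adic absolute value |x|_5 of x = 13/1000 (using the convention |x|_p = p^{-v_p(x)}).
|13/1000|_5 = 125

Step 1 — compute v_5(x) by factoring powers of 5 out of the numerator and denominator: v_5(13/1000) = -3. Step 2 — apply |x|_p = p^{-v_p(x)} = 5^{3} = 125.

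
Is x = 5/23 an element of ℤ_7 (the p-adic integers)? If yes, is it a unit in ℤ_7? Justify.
x ∈ ℤ_7^× (unit); v_7(x) = 0

ℤ_7 = {x ∈ ℚ_7 : v_7(x) ≥ 0} and ℤ_7^× = {x ∈ ℤ_7 : v_7(x) = 0}. Here v_7(5/23) = v_7(num) − v_7(den) = 0; compare against these criteria.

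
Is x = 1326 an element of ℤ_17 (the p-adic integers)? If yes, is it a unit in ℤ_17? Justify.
x ∈ ℤ_17 but not a unit; v_17(x) = 1 > 0

ℤ_17 = {x ∈ ℚ_17 : v_17(x) ≥ 0} and ℤ_17^× = {x ∈ ℤ_17 : v_17(x) = 0}. Here v_17(1326) = v_17(num) − v_17(den) = 1; compare against these criteria.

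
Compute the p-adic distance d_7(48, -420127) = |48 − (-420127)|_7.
d_7(48, -420127) = 1/16807

Step 1 — x − y = 48 − (-420127) = 420175. Step 2 — v_7(420175) = 5 (factor: 420175 = (7^5 · 25); the sign does not affect v_p). Step 3 — |x − y|_7 = 7^{-5} = 1/16807.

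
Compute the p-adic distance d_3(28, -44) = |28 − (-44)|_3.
d_3(28, -44) = 1/9

Step 1 — x − y = 28 − (-44) = 72. Step 2 — v_3(72) = 2 (factor: 72 = (3^2 · 8); the sign does not affect v_p). Step 3 — |x − y|_3 = 3^{-2} = 1/9.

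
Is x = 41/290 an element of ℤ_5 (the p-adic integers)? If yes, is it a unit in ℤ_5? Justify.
x ∉ ℤ_5 (v_5(x) = -1 < 0)

ℤ_5 = {x ∈ ℚ_5 : v_5(x) ≥ 0} and ℤ_5^× = {x ∈ ℤ_5 : v_5(x) = 0}. Here v_5(41/290) = v_5(num) − v_5(den) = -1; compare against these criteria.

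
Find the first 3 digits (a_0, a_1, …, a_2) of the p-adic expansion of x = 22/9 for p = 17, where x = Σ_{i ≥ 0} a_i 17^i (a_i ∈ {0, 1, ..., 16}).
(a_0, …, a_2) = (10, 9, 7)

v_17(22/9) = 0 (numerator and denominator both coprime to 17), so x ∈ ℤ_17^×. Compute digits iteratively via a_i = x_i mod 17, x_{i+1} = (x_i − a_i)/17, with x_0 = x:
  x_0 = 22/9;  a_0 = 10;  x_1 = (x_0 − 10)/17 = -4/9
  x_1 = -4/9;  a_1 = 9;  x_2 = (x_1 − 9)/17 = -5/9
  x_2 = -5/9;  a_2 = 7;  x_3 = (x_2 − 7)/17 = -4/9
Digits: (10, 9, 7).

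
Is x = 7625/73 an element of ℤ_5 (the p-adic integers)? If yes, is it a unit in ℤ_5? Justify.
x ∈ ℤ_5 but not a unit; v_5(x) = 3 > 0

ℤ_5 = {x ∈ ℚ_5 : v_5(x) ≥ 0} and ℤ_5^× = {x ∈ ℤ_5 : v_5(x) = 0}. Here v_5(7625/73) = v_5(num) − v_5(den) = 3; compare against these criteria.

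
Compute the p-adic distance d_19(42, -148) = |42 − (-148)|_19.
d_19(42, -148) = 1/19

Step 1 — x − y = 42 − (-148) = 190. Step 2 — v_19(190) = 1 (factor: 190 = (19^1 · 10); the sign does not affect v_p). Step 3 — |x − y|_19 = 19^{-1} = 1/19.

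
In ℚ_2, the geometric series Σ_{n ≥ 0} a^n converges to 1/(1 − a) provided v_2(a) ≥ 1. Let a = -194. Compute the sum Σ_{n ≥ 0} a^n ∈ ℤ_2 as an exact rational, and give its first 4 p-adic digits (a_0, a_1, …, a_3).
Σ a^n = 1/(1 − a) = 1/195;  first 4 digits = (1, 1, 0, 1)

v_2(a) = 1 ≥ 1, so the series converges in ℤ_2 to 1/(1 − a) = 1/(1 − (-194)) = 1/195. Expand this rational in ℤ_2: compute digits iteratively via d_i = x_i mod 2, x_{i+1} = (x_i − d_i)/2. The first 4 digits are (1, 1, 0, 1).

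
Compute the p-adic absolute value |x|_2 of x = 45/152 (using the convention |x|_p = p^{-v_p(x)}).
|45/152|_2 = 8

Step 1 — compute v_2(x) by factoring powers of 2 out of the numerator and denominator: v_2(45/152) = -3. Step 2 — apply |x|_p = p^{-v_p(x)} = 2^{3} = 8.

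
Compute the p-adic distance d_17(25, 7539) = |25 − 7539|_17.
d_17(25, 7539) = 1/289

Step 1 — x − y = 25 − 7539 = -7514. Step 2 — v_17(-7514) = 2 (factor: -7514 = −(17^2 · 26); the sign does not affect v_p). Step 3 — |x − y|_17 = 17^{-2} = 1/289.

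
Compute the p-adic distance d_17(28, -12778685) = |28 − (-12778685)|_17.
d_17(28, -12778685) = 1/1419857

Step 1 — x − y = 28 − (-12778685) = 12778713. Step 2 — v_17(12778713) = 5 (factor: 12778713 = (17^5 · 9); the sign does not affect v_p). Step 3 — |x − y|_17 = 17^{-5} = 1/1419857.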